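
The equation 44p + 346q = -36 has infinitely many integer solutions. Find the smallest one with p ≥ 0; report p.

125

gcd(346, 44):
  346 = 7*44 + 38
  44 = 1*38 + 6
  38 = 6*6 + 2
  6 = 3*2
so gcd(346, 44) = 2.
2 divides -36, so solutions exist.
Back-substitute for Bézout coefficients:
  2 = 38 - 6*6
  ... = 44*(-55) + 346*(7)
Scale by -36/2 = -18: (p₀, q₀) = (990, -126).
General solution: p = 990 + 173t, q = -126 - 22t for integer t.
p ≥ 0: smallest is 990 mod 173 = 125 (at t = -5), with q = -16.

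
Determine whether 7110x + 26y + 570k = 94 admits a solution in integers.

gcd(7110, 26) = 2  (7110 = 273*26 + 12, 26 = 2*12 + 2, 12 = 6*2).
gcd(2, 570) = 2.
2 divides 94, so integer solutions exist.

yes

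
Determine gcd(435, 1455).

15

gcd(1455, 435):
  1455 = 3*435 + 150
  435 = 2*150 + 135
  150 = 1*135 + 15
  135 = 9*15
so gcd(1455, 435) = 15.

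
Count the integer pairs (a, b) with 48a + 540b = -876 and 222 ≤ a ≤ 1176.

21

gcd(540, 48) = 12  (540 = 11·48 + 12, 48 = 4·12).
Back-substituting, 48·(-11) + 540·(1) = 12.
Scale by -73: particular solution (803, -73); reduce a mod 45: (38, -5).
General solution: a = 38 + 45t, b = -5 - 4t for integer t.
222 ≤ 38 + 45t ≤ 1176 gives t ∈ [5, 25], which is 21 values.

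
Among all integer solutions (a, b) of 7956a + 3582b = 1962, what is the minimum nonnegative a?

gcd(7956, 3582):
  7956 = 2×3582 + 792
  3582 = 4×792 + 414
  792 = 1×414 + 378
  414 = 1×378 + 36
  378 = 10×36 + 18
  36 = 2×18
so gcd(7956, 3582) = 18.
18 divides 1962, so solutions exist.
Back-substitute for Bézout coefficients:
  18 = 378 - 10×36
  ... = 7956×(95) + 3582×(-211)
Scale by 1962/18 = 109: (a₀, b₀) = (10355, -22999).
General solution: a = 10355 + 199t, b = -22999 - 442t for integer t.
a ≥ 0: smallest is 10355 mod 199 = 7 (at t = -52), with b = -15.

7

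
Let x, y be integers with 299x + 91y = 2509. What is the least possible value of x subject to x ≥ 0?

2

gcd(299, 91) = 13.
13 divides 2509, so solutions exist.
By Bézout, 299·(-3) + 91·(10) = 13.
Scale by 2509/13 = 193: (x₀, y₀) = (-579, 1930).
General solution: x = -579 + 7t, y = 1930 - 23t for integer t.
x ≥ 0: smallest is -579 mod 7 = 2 (at t = 83), with y = 21.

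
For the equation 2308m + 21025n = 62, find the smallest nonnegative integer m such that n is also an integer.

gcd(21025, 2308):
  21025 = 9·2308 + 253
  2308 = 9·253 + 31
  253 = 8·31 + 5
  31 = 6·5 + 1
  5 = 5·1
so gcd(21025, 2308) = 1.
1 divides 62, so solutions exist.
Back-substitute for Bézout coefficients:
  1 = 31 - 6·5
  ... = 2308·(4072) + 21025·(-447)
Scale by 62/1 = 62: (m₀, n₀) = (252464, -27714).
General solution: m = 252464 + 21025t, n = -27714 - 2308t for integer t.
m ≥ 0: smallest is 252464 mod 21025 = 164 (at t = -12), with n = -18.

164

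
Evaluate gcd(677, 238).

gcd(677, 238):
  677 = 2·238 + 201
  238 = 1·201 + 37
  201 = 5·37 + 16
  37 = 2·16 + 5
  16 = 3·5 + 1
  5 = 5·1
so gcd(677, 238) = 1.

1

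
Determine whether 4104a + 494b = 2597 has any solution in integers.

no

gcd(4104, 494):
  4104 = 8·494 + 152
  494 = 3·152 + 38
  152 = 4·38
so gcd(4104, 494) = 38.
38 does not divide 2597 (remainder 13), so no integer solutions.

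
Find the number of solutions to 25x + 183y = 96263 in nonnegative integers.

gcd(183, 25) = 1  (183 = 7*25 + 8, 25 = 3*8 + 1, 8 = 8*1).
Back-substituting, 25*(22) + 183*(-3) = 1.
Scale by 96263: one solution is (2117786, -288789). Reduce x mod 183: (110, 511).
General: x = 110 + 183t, y = 511 - 25t.
x ≥ 0 ⇒ t ≥ 0; y ≥ 0 ⇒ t ≤ 20. So t ∈ [0, 20]: 21 solutions.

21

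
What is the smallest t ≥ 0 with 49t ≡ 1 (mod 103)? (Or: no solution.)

gcd(103, 49) = 1  (103 = 2*49 + 5, 49 = 9*5 + 4, 5 = 1*4 + 1, 4 = 4*1).
1 divides 1, so solutions exist.
Back-substituting, 49*(-21) + 103*(10) = 1.
So 49*(-21) ≡ 1 (mod 103); multiply by 1: t ≡ -21 (mod 103).
Smallest nonnegative: t = -21 mod 103 = 82.

82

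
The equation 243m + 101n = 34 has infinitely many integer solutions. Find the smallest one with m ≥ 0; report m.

23

gcd(243, 101) = 1.
1 divides 34, so solutions exist.
By Bézout, 243·(-32) + 101·(77) = 1.
Scale by 34/1 = 34: (m₀, n₀) = (-1088, 2618).
General solution: m = -1088 + 101t, n = 2618 - 243t for integer t.
m ≥ 0: smallest is -1088 mod 101 = 23 (at t = 11), with n = -55.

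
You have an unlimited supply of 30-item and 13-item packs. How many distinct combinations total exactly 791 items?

Need nonnegative integers with 30j + 13k = 791.
gcd(30, 13) = 1, and 30·(-3) + 13·(7) = 1.
So (j₀, k₀) = (-2373, 5537); general j = -2373 + 13t, k = 5537 - 30t.
j ≥ 0 ⇒ t ≥ 183; k ≥ 0 ⇒ t ≤ 184. That's 2 values of t.

2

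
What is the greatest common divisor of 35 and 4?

1

gcd(35, 4):
  35 = 8*4 + 3
  4 = 1*3 + 1
  3 = 3*1
so gcd(35, 4) = 1.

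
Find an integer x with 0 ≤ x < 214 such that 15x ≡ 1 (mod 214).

157

gcd(214, 15) = 1.
By Bézout, 15×(-57) + 214×(4) = 1.
So 15×-57 ≡ 1 (mod 214), and -57 mod 214 = 157.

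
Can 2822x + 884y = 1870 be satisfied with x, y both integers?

yes

gcd(2822, 884):
  2822 = 3*884 + 170
  884 = 5*170 + 34
  170 = 5*34
so gcd(2822, 884) = 34.
34 divides 1870, so integer solutions exist.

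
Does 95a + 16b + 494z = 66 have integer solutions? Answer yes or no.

gcd(95, 16) = 1  (95 = 5×16 + 15, 16 = 1×15 + 1, 15 = 15×1).
gcd(1, 494) = 1.
1 divides 66, so integer solutions exist.

yes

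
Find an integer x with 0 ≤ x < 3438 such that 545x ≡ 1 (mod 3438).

839

gcd(3438, 545) = 1  (3438 = 6*545 + 168, 545 = 3*168 + 41, 168 = 4*41 + 4, 41 = 10*4 + 1, 4 = 4*1).
Back-substituting, 545*(839) + 3438*(-133) = 1.
So 545*839 ≡ 1 (mod 3438), and 839 mod 3438 = 839.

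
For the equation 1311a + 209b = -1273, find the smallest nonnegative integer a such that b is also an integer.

7

gcd(1311, 209):
  1311 = 6*209 + 57
  209 = 3*57 + 38
  57 = 1*38 + 19
  38 = 2*19
so gcd(1311, 209) = 19.
19 divides -1273, so solutions exist.
Back-substitute for Bézout coefficients:
  19 = 57 - 1*38
  ... = 1311*(4) + 209*(-25)
Scale by -1273/19 = -67: (a₀, b₀) = (-268, 1675).
General solution: a = -268 + 11t, b = 1675 - 69t for integer t.
a ≥ 0: smallest is -268 mod 11 = 7 (at t = 25), with b = -50.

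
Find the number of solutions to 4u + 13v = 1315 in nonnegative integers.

25

gcd(13, 4):
  13 = 3×4 + 1
  4 = 4×1
so gcd(13, 4) = 1.
Back-substitute for Bézout coefficients:
  1 = 13 - 3×4
  ... = 4×(-3) + 13×(1)
Scale by 1315: one solution is (-3945, 1315). Reduce u mod 13: (7, 99).
General: u = 7 + 13t, v = 99 - 4t.
u ≥ 0 ⇒ t ≥ 0; v ≥ 0 ⇒ t ≤ 24. So t ∈ [0, 24]: 25 solutions.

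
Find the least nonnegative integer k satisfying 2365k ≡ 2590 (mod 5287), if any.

gcd(5287, 2365) = 1.
1 divides 2590, so solutions exist.
By Bézout, 2365*(-2354) + 5287*(1053) = 1.
So 2365*(-2354) ≡ 1 (mod 5287); multiply by 2590: k ≡ -6096860 (mod 5287).
Smallest nonnegative: k = -6096860 mod 5287 = 4338.

4338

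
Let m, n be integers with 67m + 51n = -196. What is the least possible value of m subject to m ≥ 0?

26

gcd(67, 51):
  67 = 1·51 + 16
  51 = 3·16 + 3
  16 = 5·3 + 1
  3 = 3·1
so gcd(67, 51) = 1.
1 divides -196, so solutions exist.
Back-substitute for Bézout coefficients:
  1 = 16 - 5·3
  ... = 67·(16) + 51·(-21)
Scale by -196/1 = -196: (m₀, n₀) = (-3136, 4116).
General solution: m = -3136 + 51t, n = 4116 - 67t for integer t.
m ≥ 0: smallest is -3136 mod 51 = 26 (at t = 62), with n = -38.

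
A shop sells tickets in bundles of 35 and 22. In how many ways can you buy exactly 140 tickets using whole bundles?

1

Need nonnegative integers with 35j + 22k = 140.
gcd(35, 22) = 1, and 35·(-5) + 22·(8) = 1.
So (j₀, k₀) = (-700, 1120); general j = -700 + 22t, k = 1120 - 35t.
j ≥ 0 ⇒ t ≥ 32; k ≥ 0 ⇒ t ≤ 32. That's 1 value of t.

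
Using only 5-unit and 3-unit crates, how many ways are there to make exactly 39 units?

3

Need nonnegative integers with 5j + 3k = 39.
gcd(5, 3) = 1, and 5·(-1) + 3·(2) = 1.
So (j₀, k₀) = (-39, 78); general j = -39 + 3t, k = 78 - 5t.
j ≥ 0 ⇒ t ≥ 13; k ≥ 0 ⇒ t ≤ 15. That's 3 values of t.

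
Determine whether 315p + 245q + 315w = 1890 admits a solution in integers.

gcd(315, 245) = 35.
gcd(35, 315) = 35.
35 divides 1890, so integer solutions exist.

yes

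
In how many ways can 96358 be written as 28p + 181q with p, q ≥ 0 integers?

19

gcd(181, 28) = 1.
By Bézout, 28·(-84) + 181·(13) = 1.
One solution: (67, 522).
General: p = 67 + 181t, q = 522 - 28t.
p ≥ 0 ⇒ t ≥ 0; q ≥ 0 ⇒ t ≤ 18. So t ∈ [0, 18]: 19 solutions.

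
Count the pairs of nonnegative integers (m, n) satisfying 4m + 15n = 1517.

gcd(15, 4) = 1  (15 = 3*4 + 3, 4 = 1*3 + 1, 3 = 3*1).
Back-substituting, 4*(4) + 15*(-1) = 1.
Scale by 1517: one solution is (6068, -1517). Reduce m mod 15: (8, 99).
General: m = 8 + 15t, n = 99 - 4t.
m ≥ 0 ⇒ t ≥ 0; n ≥ 0 ⇒ t ≤ 24. So t ∈ [0, 24]: 25 solutions.

25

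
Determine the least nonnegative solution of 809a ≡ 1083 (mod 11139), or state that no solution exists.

6693

gcd(11139, 809):
  11139 = 13·809 + 622
  809 = 1·622 + 187
  622 = 3·187 + 61
  187 = 3·61 + 4
  61 = 15·4 + 1
  4 = 4·1
so gcd(11139, 809) = 1.
1 divides 1083, so solutions exist.
Back-substitute for Bézout coefficients:
  1 = 61 - 15·4
  ... = 809·(-2740) + 11139·(199)
So 809·(-2740) ≡ 1 (mod 11139); multiply by 1083: a ≡ -2967420 (mod 11139).
Smallest nonnegative: a = -2967420 mod 11139 = 6693.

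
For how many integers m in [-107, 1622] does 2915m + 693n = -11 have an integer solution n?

gcd(2915, 693):
  2915 = 4*693 + 143
  693 = 4*143 + 121
  143 = 1*121 + 22
  121 = 5*22 + 11
  22 = 2*11
so gcd(2915, 693) = 11.
Back-substitute for Bézout coefficients:
  11 = 121 - 5*22
  ... = 2915*(-29) + 693*(122)
Scale by -1: particular solution (29, -122); reduce m mod 63: (29, -122).
General solution: m = 29 + 63t, n = -122 - 265t for integer t.
-107 ≤ 29 + 63t ≤ 1622 gives t ∈ [-2, 25], which is 28 values.

28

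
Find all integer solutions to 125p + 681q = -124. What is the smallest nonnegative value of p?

157

gcd(681, 125) = 1.
1 divides -124, so solutions exist.
By Bézout, 125·(158) + 681·(-29) = 1.
Scale by -124/1 = -124: (p₀, q₀) = (-19592, 3596).
General solution: p = -19592 + 681t, q = 3596 - 125t for integer t.
p ≥ 0: smallest is -19592 mod 681 = 157 (at t = 29), with q = -29.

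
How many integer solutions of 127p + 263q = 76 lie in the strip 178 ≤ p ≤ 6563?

24

gcd(263, 127) = 1.
By Bézout, 127*(29) + 263*(-14) = 1.
Particular solution: (100, -48).
General solution: p = 100 + 263t, q = -48 - 127t for integer t.
178 ≤ 100 + 263t ≤ 6563 gives t ∈ [1, 24], which is 24 values.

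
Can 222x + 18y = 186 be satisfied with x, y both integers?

gcd(222, 18):
  222 = 12*18 + 6
  18 = 3*6
so gcd(222, 18) = 6.
6 divides 186, so integer solutions exist.

yes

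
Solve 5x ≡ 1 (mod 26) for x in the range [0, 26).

21

gcd(26, 5):
  26 = 5·5 + 1
  5 = 5·1
so gcd(26, 5) = 1.
Back-substitute for Bézout coefficients:
  1 = 26 - 5·5
  ... = 5·(-5) + 26·(1)
So 5·-5 ≡ 1 (mod 26), and -5 mod 26 = 21.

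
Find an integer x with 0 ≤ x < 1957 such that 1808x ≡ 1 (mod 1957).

1077

gcd(1957, 1808):
  1957 = 1*1808 + 149
  1808 = 12*149 + 20
  149 = 7*20 + 9
  20 = 2*9 + 2
  9 = 4*2 + 1
  2 = 2*1
so gcd(1957, 1808) = 1.
Back-substitute for Bézout coefficients:
  1 = 9 - 4*2
  ... = 1808*(-880) + 1957*(813)
So 1808*-880 ≡ 1 (mod 1957), and -880 mod 1957 = 1077.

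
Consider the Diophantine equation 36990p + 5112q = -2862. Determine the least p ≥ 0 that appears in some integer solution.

gcd(36990, 5112) = 18.
18 divides -2862, so solutions exist.
By Bézout, 36990×(-89) + 5112×(644) = 18.
Scale by -2862/18 = -159: (p₀, q₀) = (14151, -102396).
General solution: p = 14151 + 284t, q = -102396 - 2055t for integer t.
p ≥ 0: smallest is 14151 mod 284 = 235 (at t = -49), with q = -1701.

235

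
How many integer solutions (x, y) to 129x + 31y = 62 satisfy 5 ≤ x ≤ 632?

gcd(129, 31) = 1  (129 = 4*31 + 5, 31 = 6*5 + 1, 5 = 5*1).
Back-substituting, 129*(-6) + 31*(25) = 1.
Scale by 62: particular solution (-372, 1550); reduce x mod 31: (0, 2).
General solution: x = 0 + 31t, y = 2 - 129t for integer t.
5 ≤ 0 + 31t ≤ 632 gives t ∈ [1, 20], which is 20 values.

20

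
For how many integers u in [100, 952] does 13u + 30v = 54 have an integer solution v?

29

gcd(30, 13):
  30 = 2×13 + 4
  13 = 3×4 + 1
  4 = 4×1
so gcd(30, 13) = 1.
Back-substitute for Bézout coefficients:
  1 = 13 - 3×4
  ... = 13×(7) + 30×(-3)
Scale by 54: particular solution (378, -162); reduce u mod 30: (18, -6).
General solution: u = 18 + 30t, v = -6 - 13t for integer t.
100 ≤ 18 + 30t ≤ 952 gives t ∈ [3, 31], which is 29 values.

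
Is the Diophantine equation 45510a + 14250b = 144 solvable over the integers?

no

gcd(45510, 14250) = 30  (45510 = 3*14250 + 2760, 14250 = 5*2760 + 450, 2760 = 6*450 + 60, 450 = 7*60 + 30, 60 = 2*30).
30 does not divide 144 (remainder 24), so no integer solutions.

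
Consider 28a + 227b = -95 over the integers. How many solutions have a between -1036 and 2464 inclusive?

gcd(227, 28) = 1  (227 = 8*28 + 3, 28 = 9*3 + 1, 3 = 3*1).
Back-substituting, 28*(73) + 227*(-9) = 1.
Scale by -95: particular solution (-6935, 855); reduce a mod 227: (102, -13).
General solution: a = 102 + 227t, b = -13 - 28t for integer t.
-1036 ≤ 102 + 227t ≤ 2464 gives t ∈ [-5, 10], which is 16 values.

16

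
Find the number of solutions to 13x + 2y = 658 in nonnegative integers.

gcd(13, 2) = 1.
By Bézout, 13*(1) + 2*(-6) = 1.
One solution: (0, 329).
General: x = 0 + 2t, y = 329 - 13t.
x ≥ 0 ⇒ t ≥ 0; y ≥ 0 ⇒ t ≤ 25. So t ∈ [0, 25]: 26 solutions.

26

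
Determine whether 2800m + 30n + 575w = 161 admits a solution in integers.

no

gcd(2800, 30) = 10  (2800 = 93·30 + 10, 30 = 3·10).
gcd(10, 575) = 5.
5 does not divide 161 (remainder 1), so no integer solutions.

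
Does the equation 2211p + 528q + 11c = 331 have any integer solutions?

gcd(2211, 528):
  2211 = 4*528 + 99
  528 = 5*99 + 33
  99 = 3*33
so gcd(2211, 528) = 33.
gcd(33, 11) = 11.
11 does not divide 331 (remainder 1), so no integer solutions.

no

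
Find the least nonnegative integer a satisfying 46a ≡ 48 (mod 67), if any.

36

gcd(67, 46) = 1.
1 divides 48, so solutions exist.
By Bézout, 46*(-16) + 67*(11) = 1.
So 46*(-16) ≡ 1 (mod 67); multiply by 48: a ≡ -768 (mod 67).
Smallest nonnegative: a = -768 mod 67 = 36.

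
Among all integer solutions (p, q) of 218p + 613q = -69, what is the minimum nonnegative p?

gcd(613, 218):
  613 = 2*218 + 177
  218 = 1*177 + 41
  177 = 4*41 + 13
  41 = 3*13 + 2
  13 = 6*2 + 1
  2 = 2*1
so gcd(613, 218) = 1.
1 divides -69, so solutions exist.
Back-substitute for Bézout coefficients:
  1 = 13 - 6*2
  ... = 218*(-284) + 613*(101)
Scale by -69/1 = -69: (p₀, q₀) = (19596, -6969).
General solution: p = 19596 + 613t, q = -6969 - 218t for integer t.
p ≥ 0: smallest is 19596 mod 613 = 593 (at t = -31), with q = -211.

593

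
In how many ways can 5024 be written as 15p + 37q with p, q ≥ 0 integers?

9

gcd(37, 15) = 1  (37 = 2*15 + 7, 15 = 2*7 + 1, 7 = 7*1).
Back-substituting, 15*(5) + 37*(-2) = 1.
Scale by 5024: one solution is (25120, -10048). Reduce p mod 37: (34, 122).
General: p = 34 + 37t, q = 122 - 15t.
p ≥ 0 ⇒ t ≥ 0; q ≥ 0 ⇒ t ≤ 8. So t ∈ [0, 8]: 9 solutions.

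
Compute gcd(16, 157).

1

gcd(157, 16):
  157 = 9×16 + 13
  16 = 1×13 + 3
  13 = 4×3 + 1
  3 = 3×1
so gcd(157, 16) = 1.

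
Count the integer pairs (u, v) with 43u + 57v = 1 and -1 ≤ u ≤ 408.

gcd(57, 43):
  57 = 1·43 + 14
  43 = 3·14 + 1
  14 = 14·1
so gcd(57, 43) = 1.
Back-substitute for Bézout coefficients:
  1 = 43 - 3·14
  ... = 43·(4) + 57·(-3)
Scale by 1: particular solution (4, -3); reduce u mod 57: (4, -3).
General solution: u = 4 + 57t, v = -3 - 43t for integer t.
-1 ≤ 4 + 57t ≤ 408 gives t ∈ [0, 7], which is 8 values.

8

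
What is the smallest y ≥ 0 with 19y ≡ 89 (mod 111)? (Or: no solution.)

gcd(111, 19) = 1  (111 = 5×19 + 16, 19 = 1×16 + 3, 16 = 5×3 + 1, 3 = 3×1).
1 divides 89, so solutions exist.
Back-substituting, 19×(-35) + 111×(6) = 1.
So 19×(-35) ≡ 1 (mod 111); multiply by 89: y ≡ -3115 (mod 111).
Smallest nonnegative: y = -3115 mod 111 = 104.

104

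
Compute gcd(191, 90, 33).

gcd(191, 90) = 1  (191 = 2·90 + 11, 90 = 8·11 + 2, 11 = 5·2 + 1, 2 = 2·1).
gcd(1, 33) = 1.

1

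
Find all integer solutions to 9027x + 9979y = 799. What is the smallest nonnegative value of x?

387

gcd(9979, 9027):
  9979 = 1×9027 + 952
  9027 = 9×952 + 459
  952 = 2×459 + 34
  459 = 13×34 + 17
  34 = 2×17
so gcd(9979, 9027) = 17.
17 divides 799, so solutions exist.
Back-substitute for Bézout coefficients:
  17 = 459 - 13×34
  ... = 9027×(283) + 9979×(-256)
Scale by 799/17 = 47: (x₀, y₀) = (13301, -12032).
General solution: x = 13301 + 587t, y = -12032 - 531t for integer t.
x ≥ 0: smallest is 13301 mod 587 = 387 (at t = -22), with y = -350.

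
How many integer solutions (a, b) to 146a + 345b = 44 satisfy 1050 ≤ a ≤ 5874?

gcd(345, 146) = 1.
By Bézout, 146×(26) + 345×(-11) = 1.
Particular solution: (109, -46).
General solution: a = 109 + 345t, b = -46 - 146t for integer t.
1050 ≤ 109 + 345t ≤ 5874 gives t ∈ [3, 16], which is 14 values.

14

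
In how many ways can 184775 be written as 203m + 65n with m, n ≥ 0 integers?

gcd(203, 65) = 1  (203 = 3*65 + 8, 65 = 8*8 + 1, 8 = 8*1).
Back-substituting, 203*(-8) + 65*(25) = 1.
Scale by 184775: one solution is (-1478200, 4619375). Reduce m mod 65: (30, 2749).
General: m = 30 + 65t, n = 2749 - 203t.
m ≥ 0 ⇒ t ≥ 0; n ≥ 0 ⇒ t ≤ 13. So t ∈ [0, 13]: 14 solutions.

14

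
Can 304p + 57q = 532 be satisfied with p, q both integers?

gcd(304, 57):
  304 = 5·57 + 19
  57 = 3·19
so gcd(304, 57) = 19.
19 divides 532, so integer solutions exist.

yes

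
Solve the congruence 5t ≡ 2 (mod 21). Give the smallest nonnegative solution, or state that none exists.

13

gcd(21, 5):
  21 = 4·5 + 1
  5 = 5·1
so gcd(21, 5) = 1.
1 divides 2, so solutions exist.
Back-substitute for Bézout coefficients:
  1 = 21 - 4·5
  ... = 5·(-4) + 21·(1)
So 5·(-4) ≡ 1 (mod 21); multiply by 2: t ≡ -8 (mod 21).
Smallest nonnegative: t = -8 mod 21 = 13.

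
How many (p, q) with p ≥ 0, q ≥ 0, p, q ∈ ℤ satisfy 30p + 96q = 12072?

gcd(96, 30) = 6  (96 = 3*30 + 6, 30 = 5*6).
Back-substituting, 30*(-3) + 96*(1) = 6.
Scale by 2012: one solution is (-6036, 2012). Reduce p mod 16: (12, 122).
General: p = 12 + 16t, q = 122 - 5t.
p ≥ 0 ⇒ t ≥ 0; q ≥ 0 ⇒ t ≤ 24. So t ∈ [0, 24]: 25 solutions.

25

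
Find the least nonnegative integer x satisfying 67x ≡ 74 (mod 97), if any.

gcd(97, 67) = 1  (97 = 1*67 + 30, 67 = 2*30 + 7, 30 = 4*7 + 2, 7 = 3*2 + 1, 2 = 2*1).
1 divides 74, so solutions exist.
Back-substituting, 67*(42) + 97*(-29) = 1.
So 67*(42) ≡ 1 (mod 97); multiply by 74: x ≡ 3108 (mod 97).
Smallest nonnegative: x = 3108 mod 97 = 4.

4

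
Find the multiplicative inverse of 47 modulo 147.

122

gcd(147, 47) = 1.
By Bézout, 47×(-25) + 147×(8) = 1.
So 47×-25 ≡ 1 (mod 147), and -25 mod 147 = 122.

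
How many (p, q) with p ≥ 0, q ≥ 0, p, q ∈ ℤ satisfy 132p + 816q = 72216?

gcd(816, 132):
  816 = 6×132 + 24
  132 = 5×24 + 12
  24 = 2×12
so gcd(816, 132) = 12.
Back-substitute for Bézout coefficients:
  12 = 132 - 5×24
  ... = 132×(31) + 816×(-5)
Scale by 6018: one solution is (186558, -30090). Reduce p mod 68: (34, 83).
General: p = 34 + 68t, q = 83 - 11t.
p ≥ 0 ⇒ t ≥ 0; q ≥ 0 ⇒ t ≤ 7. So t ∈ [0, 7]: 8 solutions.

8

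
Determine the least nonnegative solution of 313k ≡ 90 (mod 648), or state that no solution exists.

522

gcd(648, 313) = 1  (648 = 2·313 + 22, 313 = 14·22 + 5, 22 = 4·5 + 2, 5 = 2·2 + 1, 2 = 2·1).
1 divides 90, so solutions exist.
Back-substituting, 313·(265) + 648·(-128) = 1.
So 313·(265) ≡ 1 (mod 648); multiply by 90: k ≡ 23850 (mod 648).
Smallest nonnegative: k = 23850 mod 648 = 522.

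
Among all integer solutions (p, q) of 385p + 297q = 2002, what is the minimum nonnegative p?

16

gcd(385, 297) = 11.
11 divides 2002, so solutions exist.
By Bézout, 385*(-10) + 297*(13) = 11.
Scale by 2002/11 = 182: (p₀, q₀) = (-1820, 2366).
General solution: p = -1820 + 27t, q = 2366 - 35t for integer t.
p ≥ 0: smallest is -1820 mod 27 = 16 (at t = 68), with q = -14.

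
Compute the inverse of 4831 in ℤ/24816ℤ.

21775

gcd(24816, 4831):
  24816 = 5×4831 + 661
  4831 = 7×661 + 204
  661 = 3×204 + 49
  204 = 4×49 + 8
  49 = 6×8 + 1
  8 = 8×1
so gcd(24816, 4831) = 1.
Back-substitute for Bézout coefficients:
  1 = 49 - 6×8
  ... = 4831×(-3041) + 24816×(592)
So 4831×-3041 ≡ 1 (mod 24816), and -3041 mod 24816 = 21775.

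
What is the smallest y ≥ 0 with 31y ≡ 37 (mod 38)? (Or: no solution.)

11

gcd(38, 31) = 1.
1 divides 37, so solutions exist.
By Bézout, 31·(-11) + 38·(9) = 1.
So 31·(-11) ≡ 1 (mod 38); multiply by 37: y ≡ -407 (mod 38).
Smallest nonnegative: y = -407 mod 38 = 11.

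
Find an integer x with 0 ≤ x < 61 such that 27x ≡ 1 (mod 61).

52

gcd(61, 27) = 1.
By Bézout, 27×(-9) + 61×(4) = 1.
So 27×-9 ≡ 1 (mod 61), and -9 mod 61 = 52.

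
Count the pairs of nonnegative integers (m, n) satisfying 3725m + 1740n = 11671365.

9

gcd(3725, 1740):
  3725 = 2*1740 + 245
  1740 = 7*245 + 25
  245 = 9*25 + 20
  25 = 1*20 + 5
  20 = 4*5
so gcd(3725, 1740) = 5.
Back-substitute for Bézout coefficients:
  5 = 25 - 1*20
  ... = 3725*(-71) + 1740*(152)
Scale by 2334273: one solution is (-165733383, 354809496). Reduce m mod 348: (225, 6226).
General: m = 225 + 348t, n = 6226 - 745t.
m ≥ 0 ⇒ t ≥ 0; n ≥ 0 ⇒ t ≤ 8. So t ∈ [0, 8]: 9 solutions.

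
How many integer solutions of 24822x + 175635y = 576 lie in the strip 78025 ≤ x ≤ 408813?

gcd(175635, 24822) = 9.
By Bézout, 24822·(4762) + 175635·(-673) = 9.
Particular solution: (12043, -1702).
General solution: x = 12043 + 19515t, y = -1702 - 2758t for integer t.
78025 ≤ 12043 + 19515t ≤ 408813 gives t ∈ [4, 20], which is 17 values.

17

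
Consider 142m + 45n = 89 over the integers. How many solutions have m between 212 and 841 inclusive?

gcd(142, 45):
  142 = 3*45 + 7
  45 = 6*7 + 3
  7 = 2*3 + 1
  3 = 3*1
so gcd(142, 45) = 1.
Back-substitute for Bézout coefficients:
  1 = 7 - 2*3
  ... = 142*(13) + 45*(-41)
Scale by 89: particular solution (1157, -3649); reduce m mod 45: (32, -99).
General solution: m = 32 + 45t, n = -99 - 142t for integer t.
212 ≤ 32 + 45t ≤ 841 gives t ∈ [4, 17], which is 14 values.

14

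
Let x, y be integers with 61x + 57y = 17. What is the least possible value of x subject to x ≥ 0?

47

gcd(61, 57):
  61 = 1*57 + 4
  57 = 14*4 + 1
  4 = 4*1
so gcd(61, 57) = 1.
1 divides 17, so solutions exist.
Back-substitute for Bézout coefficients:
  1 = 57 - 14*4
  ... = 61*(-14) + 57*(15)
Scale by 17/1 = 17: (x₀, y₀) = (-238, 255).
General solution: x = -238 + 57t, y = 255 - 61t for integer t.
x ≥ 0: smallest is -238 mod 57 = 47 (at t = 5), with y = -50.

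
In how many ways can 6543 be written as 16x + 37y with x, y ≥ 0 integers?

11

gcd(37, 16) = 1.
By Bézout, 16*(7) + 37*(-3) = 1.
One solution: (32, 163).
General: x = 32 + 37t, y = 163 - 16t.
x ≥ 0 ⇒ t ≥ 0; y ≥ 0 ⇒ t ≤ 10. So t ∈ [0, 10]: 11 solutions.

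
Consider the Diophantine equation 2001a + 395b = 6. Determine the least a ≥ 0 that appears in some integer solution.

61

gcd(2001, 395) = 1  (2001 = 5*395 + 26, 395 = 15*26 + 5, 26 = 5*5 + 1, 5 = 5*1).
1 divides 6, so solutions exist.
Back-substituting, 2001*(76) + 395*(-385) = 1.
Scale by 6/1 = 6: (a₀, b₀) = (456, -2310).
General solution: a = 456 + 395t, b = -2310 - 2001t for integer t.
a ≥ 0: smallest is 456 mod 395 = 61 (at t = -1), with b = -309.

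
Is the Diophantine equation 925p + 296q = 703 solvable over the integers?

gcd(925, 296) = 37  (925 = 3*296 + 37, 296 = 8*37).
37 divides 703, so integer solutions exist.

yes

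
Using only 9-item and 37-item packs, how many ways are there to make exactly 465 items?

Need nonnegative integers with 9j + 37k = 465.
gcd(9, 37) = 1, and 9·(-4) + 37·(1) = 1.
So (j₀, k₀) = (-1860, 465); general j = -1860 + 37t, k = 465 - 9t.
j ≥ 0 ⇒ t ≥ 51; k ≥ 0 ⇒ t ≤ 51. That's 1 value of t.

1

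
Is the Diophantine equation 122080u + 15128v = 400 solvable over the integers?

gcd(122080, 15128):
  122080 = 8*15128 + 1056
  15128 = 14*1056 + 344
  1056 = 3*344 + 24
  344 = 14*24 + 8
  24 = 3*8
so gcd(122080, 15128) = 8.
8 divides 400, so integer solutions exist.

yes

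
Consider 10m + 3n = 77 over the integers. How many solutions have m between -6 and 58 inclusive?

21

gcd(10, 3):
  10 = 3*3 + 1
  3 = 3*1
so gcd(10, 3) = 1.
Back-substitute for Bézout coefficients:
  1 = 10 - 3*3
  ... = 10*(1) + 3*(-3)
Scale by 77: particular solution (77, -231); reduce m mod 3: (2, 19).
General solution: m = 2 + 3t, n = 19 - 10t for integer t.
-6 ≤ 2 + 3t ≤ 58 gives t ∈ [-2, 18], which is 21 values.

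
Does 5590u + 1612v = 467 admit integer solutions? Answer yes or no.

gcd(5590, 1612):
  5590 = 3×1612 + 754
  1612 = 2×754 + 104
  754 = 7×104 + 26
  104 = 4×26
so gcd(5590, 1612) = 26.
26 does not divide 467 (remainder 25), so no integer solutions.

no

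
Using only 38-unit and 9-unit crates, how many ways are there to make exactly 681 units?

Need nonnegative integers with 38j + 9k = 681.
gcd(38, 9) = 1, and 38·(-4) + 9·(17) = 1.
So (j₀, k₀) = (-2724, 11577); general j = -2724 + 9t, k = 11577 - 38t.
j ≥ 0 ⇒ t ≥ 303; k ≥ 0 ⇒ t ≤ 304. That's 2 values of t.

2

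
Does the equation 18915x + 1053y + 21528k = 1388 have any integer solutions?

no

gcd(18915, 1053) = 39  (18915 = 17·1053 + 1014, 1053 = 1·1014 + 39, 1014 = 26·39).
gcd(39, 21528) = 39.
39 does not divide 1388 (remainder 23), so no integer solutions.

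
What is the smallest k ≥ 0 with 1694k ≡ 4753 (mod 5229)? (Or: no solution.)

401

gcd(5229, 1694) = 7.
7 divides 4753, so solutions exist.
By Bézout, 1694×(71) + 5229×(-23) = 7.
So 1694×(71) ≡ 7 (mod 5229); multiply by 679: k ≡ 48209 (mod 747).
Smallest nonnegative: k = 48209 mod 747 = 401.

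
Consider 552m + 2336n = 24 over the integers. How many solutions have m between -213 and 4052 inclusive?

gcd(2336, 552) = 8  (2336 = 4*552 + 128, 552 = 4*128 + 40, 128 = 3*40 + 8, 40 = 5*8).
Back-substituting, 552*(-55) + 2336*(13) = 8.
Scale by 3: particular solution (-165, 39); reduce m mod 292: (127, -30).
General solution: m = 127 + 292t, n = -30 - 69t for integer t.
-213 ≤ 127 + 292t ≤ 4052 gives t ∈ [-1, 13], which is 15 values.

15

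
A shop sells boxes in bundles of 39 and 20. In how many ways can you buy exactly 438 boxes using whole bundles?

Need nonnegative integers with 39j + 20k = 438.
gcd(39, 20) = 1, and 39·(-1) + 20·(2) = 1.
So (j₀, k₀) = (-438, 876); general j = -438 + 20t, k = 876 - 39t.
j ≥ 0 ⇒ t ≥ 22; k ≥ 0 ⇒ t ≤ 22. That's 1 value of t.

1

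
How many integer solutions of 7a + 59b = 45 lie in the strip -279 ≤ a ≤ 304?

gcd(59, 7) = 1.
By Bézout, 7*(17) + 59*(-2) = 1.
Particular solution: (57, -6).
General solution: a = 57 + 59t, b = -6 - 7t for integer t.
-279 ≤ 57 + 59t ≤ 304 gives t ∈ [-5, 4], which is 10 values.

10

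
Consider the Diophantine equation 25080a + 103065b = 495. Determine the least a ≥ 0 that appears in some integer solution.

gcd(103065, 25080):
  103065 = 4·25080 + 2745
  25080 = 9·2745 + 375
  2745 = 7·375 + 120
  375 = 3·120 + 15
  120 = 8·15
so gcd(103065, 25080) = 15.
15 divides 495, so solutions exist.
Back-substitute for Bézout coefficients:
  15 = 375 - 3·120
  ... = 25080·(826) + 103065·(-201)
Scale by 495/15 = 33: (a₀, b₀) = (27258, -6633).
General solution: a = 27258 + 6871t, b = -6633 - 1672t for integer t.
a ≥ 0: smallest is 27258 mod 6871 = 6645 (at t = -3), with b = -1617.

6645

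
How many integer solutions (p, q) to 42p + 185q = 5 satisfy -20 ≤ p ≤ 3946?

gcd(185, 42) = 1.
By Bézout, 42·(-22) + 185·(5) = 1.
Particular solution: (75, -17).
General solution: p = 75 + 185t, q = -17 - 42t for integer t.
-20 ≤ 75 + 185t ≤ 3946 gives t ∈ [0, 20], which is 21 values.

21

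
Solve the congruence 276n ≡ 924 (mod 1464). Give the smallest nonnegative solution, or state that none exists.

67

gcd(1464, 276) = 12  (1464 = 5·276 + 84, 276 = 3·84 + 24, 84 = 3·24 + 12, 24 = 2·12).
12 divides 924, so solutions exist.
Back-substituting, 276·(-53) + 1464·(10) = 12.
So 276·(-53) ≡ 12 (mod 1464); multiply by 77: n ≡ -4081 (mod 122).
Smallest nonnegative: n = -4081 mod 122 = 67.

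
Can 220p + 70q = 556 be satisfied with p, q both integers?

no

gcd(220, 70) = 10  (220 = 3×70 + 10, 70 = 7×10).
10 does not divide 556 (remainder 6), so no integer solutions.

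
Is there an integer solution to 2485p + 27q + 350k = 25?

gcd(2485, 27) = 1  (2485 = 92·27 + 1, 27 = 27·1).
gcd(1, 350) = 1.
1 divides 25, so integer solutions exist.

yes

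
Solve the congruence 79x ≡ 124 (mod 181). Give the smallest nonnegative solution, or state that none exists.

123

gcd(181, 79) = 1.
1 divides 124, so solutions exist.
By Bézout, 79·(55) + 181·(-24) = 1.
So 79·(55) ≡ 1 (mod 181); multiply by 124: x ≡ 6820 (mod 181).
Smallest nonnegative: x = 6820 mod 181 = 123.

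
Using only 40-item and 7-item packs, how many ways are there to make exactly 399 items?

2

Need nonnegative integers with 40j + 7k = 399.
gcd(40, 7) = 1, and 40·(3) + 7·(-17) = 1.
So (j₀, k₀) = (1197, -6783); general j = 1197 + 7t, k = -6783 - 40t.
j ≥ 0 ⇒ t ≥ -171; k ≥ 0 ⇒ t ≤ -170. That's 2 values of t.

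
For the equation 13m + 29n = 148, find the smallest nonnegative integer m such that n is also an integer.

27

gcd(29, 13) = 1  (29 = 2×13 + 3, 13 = 4×3 + 1, 3 = 3×1).
1 divides 148, so solutions exist.
Back-substituting, 13×(9) + 29×(-4) = 1.
Scale by 148/1 = 148: (m₀, n₀) = (1332, -592).
General solution: m = 1332 + 29t, n = -592 - 13t for integer t.
m ≥ 0: smallest is 1332 mod 29 = 27 (at t = -45), with n = -7.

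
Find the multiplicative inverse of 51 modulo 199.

gcd(199, 51) = 1  (199 = 3·51 + 46, 51 = 1·46 + 5, 46 = 9·5 + 1, 5 = 5·1).
Back-substituting, 51·(-39) + 199·(10) = 1.
So 51·-39 ≡ 1 (mod 199), and -39 mod 199 = 160.

160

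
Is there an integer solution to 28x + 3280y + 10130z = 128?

yes

gcd(3280, 28) = 4  (3280 = 117·28 + 4, 28 = 7·4).
gcd(4, 10130) = 2.
2 divides 128, so integer solutions exist.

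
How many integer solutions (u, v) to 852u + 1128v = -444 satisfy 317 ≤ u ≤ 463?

gcd(1128, 852):
  1128 = 1*852 + 276
  852 = 3*276 + 24
  276 = 11*24 + 12
  24 = 2*12
so gcd(1128, 852) = 12.
Back-substitute for Bézout coefficients:
  12 = 276 - 11*24
  ... = 852*(-45) + 1128*(34)
Scale by -37: particular solution (1665, -1258); reduce u mod 94: (67, -51).
General solution: u = 67 + 94t, v = -51 - 71t for integer t.
317 ≤ 67 + 94t ≤ 463 gives t ∈ [3, 4], which is 2 values.

2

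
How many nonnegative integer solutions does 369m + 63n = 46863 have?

19

gcd(369, 63) = 9  (369 = 5·63 + 54, 63 = 1·54 + 9, 54 = 6·9).
Back-substituting, 369·(-1) + 63·(6) = 9.
Scale by 5207: one solution is (-5207, 31242). Reduce m mod 7: (1, 738).
General: m = 1 + 7t, n = 738 - 41t.
m ≥ 0 ⇒ t ≥ 0; n ≥ 0 ⇒ t ≤ 18. So t ∈ [0, 18]: 19 solutions.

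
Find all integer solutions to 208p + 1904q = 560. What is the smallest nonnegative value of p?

21

gcd(1904, 208):
  1904 = 9·208 + 32
  208 = 6·32 + 16
  32 = 2·16
so gcd(1904, 208) = 16.
16 divides 560, so solutions exist.
Back-substitute for Bézout coefficients:
  16 = 208 - 6·32
  ... = 208·(55) + 1904·(-6)
Scale by 560/16 = 35: (p₀, q₀) = (1925, -210).
General solution: p = 1925 + 119t, q = -210 - 13t for integer t.
p ≥ 0: smallest is 1925 mod 119 = 21 (at t = -16), with q = -2.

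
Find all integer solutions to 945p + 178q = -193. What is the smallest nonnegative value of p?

gcd(945, 178):
  945 = 5·178 + 55
  178 = 3·55 + 13
  55 = 4·13 + 3
  13 = 4·3 + 1
  3 = 3·1
so gcd(945, 178) = 1.
1 divides -193, so solutions exist.
Back-substitute for Bézout coefficients:
  1 = 13 - 4·3
  ... = 945·(-55) + 178·(292)
Scale by -193/1 = -193: (p₀, q₀) = (10615, -56356).
General solution: p = 10615 + 178t, q = -56356 - 945t for integer t.
p ≥ 0: smallest is 10615 mod 178 = 113 (at t = -59), with q = -601.

113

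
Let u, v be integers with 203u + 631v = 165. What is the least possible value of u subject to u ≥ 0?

gcd(631, 203) = 1  (631 = 3×203 + 22, 203 = 9×22 + 5, 22 = 4×5 + 2, 5 = 2×2 + 1, 2 = 2×1).
1 divides 165, so solutions exist.
Back-substituting, 203×(258) + 631×(-83) = 1.
Scale by 165/1 = 165: (u₀, v₀) = (42570, -13695).
General solution: u = 42570 + 631t, v = -13695 - 203t for integer t.
u ≥ 0: smallest is 42570 mod 631 = 293 (at t = -67), with v = -94.

293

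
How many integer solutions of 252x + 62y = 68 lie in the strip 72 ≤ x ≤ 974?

29

gcd(252, 62) = 2  (252 = 4*62 + 4, 62 = 15*4 + 2, 4 = 2*2).
Back-substituting, 252*(-15) + 62*(61) = 2.
Scale by 34: particular solution (-510, 2074); reduce x mod 31: (17, -68).
General solution: x = 17 + 31t, y = -68 - 126t for integer t.
72 ≤ 17 + 31t ≤ 974 gives t ∈ [2, 30], which is 29 values.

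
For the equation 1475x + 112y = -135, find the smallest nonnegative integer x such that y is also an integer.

gcd(1475, 112):
  1475 = 13·112 + 19
  112 = 5·19 + 17
  19 = 1·17 + 2
  17 = 8·2 + 1
  2 = 2·1
so gcd(1475, 112) = 1.
1 divides -135, so solutions exist.
Back-substitute for Bézout coefficients:
  1 = 17 - 8·2
  ... = 1475·(-53) + 112·(698)
Scale by -135/1 = -135: (x₀, y₀) = (7155, -94230).
General solution: x = 7155 + 112t, y = -94230 - 1475t for integer t.
x ≥ 0: smallest is 7155 mod 112 = 99 (at t = -63), with y = -1305.

99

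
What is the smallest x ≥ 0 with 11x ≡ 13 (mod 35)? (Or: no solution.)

gcd(35, 11):
  35 = 3×11 + 2
  11 = 5×2 + 1
  2 = 2×1
so gcd(35, 11) = 1.
1 divides 13, so solutions exist.
Back-substitute for Bézout coefficients:
  1 = 11 - 5×2
  ... = 11×(16) + 35×(-5)
So 11×(16) ≡ 1 (mod 35); multiply by 13: x ≡ 208 (mod 35).
Smallest nonnegative: x = 208 mod 35 = 33.

33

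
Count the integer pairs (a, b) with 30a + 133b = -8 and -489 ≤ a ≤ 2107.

gcd(133, 30) = 1  (133 = 4×30 + 13, 30 = 2×13 + 4, 13 = 3×4 + 1, 4 = 4×1).
Back-substituting, 30×(-31) + 133×(7) = 1.
Scale by -8: particular solution (248, -56); reduce a mod 133: (115, -26).
General solution: a = 115 + 133t, b = -26 - 30t for integer t.
-489 ≤ 115 + 133t ≤ 2107 gives t ∈ [-4, 14], which is 19 values.

19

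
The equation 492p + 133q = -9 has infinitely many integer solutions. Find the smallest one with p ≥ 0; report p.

90

gcd(492, 133) = 1  (492 = 3*133 + 93, 133 = 1*93 + 40, 93 = 2*40 + 13, 40 = 3*13 + 1, 13 = 13*1).
1 divides -9, so solutions exist.
Back-substituting, 492*(-10) + 133*(37) = 1.
Scale by -9/1 = -9: (p₀, q₀) = (90, -333).
General solution: p = 90 + 133t, q = -333 - 492t for integer t.
p ≥ 0: smallest is 90 mod 133 = 90 (at t = 0), with q = -333.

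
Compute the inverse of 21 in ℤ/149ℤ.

71

gcd(149, 21):
  149 = 7·21 + 2
  21 = 10·2 + 1
  2 = 2·1
so gcd(149, 21) = 1.
Back-substitute for Bézout coefficients:
  1 = 21 - 10·2
  ... = 21·(71) + 149·(-10)
So 21·71 ≡ 1 (mod 149), and 71 mod 149 = 71.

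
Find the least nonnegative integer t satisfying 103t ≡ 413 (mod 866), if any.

643

gcd(866, 103) = 1  (866 = 8·103 + 42, 103 = 2·42 + 19, 42 = 2·19 + 4, 19 = 4·4 + 3, 4 = 1·3 + 1, 3 = 3·1).
1 divides 413, so solutions exist.
Back-substituting, 103·(-227) + 866·(27) = 1.
So 103·(-227) ≡ 1 (mod 866); multiply by 413: t ≡ -93751 (mod 866).
Smallest nonnegative: t = -93751 mod 866 = 643.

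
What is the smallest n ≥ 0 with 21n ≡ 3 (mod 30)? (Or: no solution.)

gcd(30, 21) = 3  (30 = 1*21 + 9, 21 = 2*9 + 3, 9 = 3*3).
3 divides 3, so solutions exist.
Back-substituting, 21*(3) + 30*(-2) = 3.
So 21*(3) ≡ 3 (mod 30); multiply by 1: n ≡ 3 (mod 10).
Smallest nonnegative: n = 3 mod 10 = 3.

3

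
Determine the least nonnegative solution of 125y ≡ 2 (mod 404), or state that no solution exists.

362

gcd(404, 125) = 1  (404 = 3*125 + 29, 125 = 4*29 + 9, 29 = 3*9 + 2, 9 = 4*2 + 1, 2 = 2*1).
1 divides 2, so solutions exist.
Back-substituting, 125*(181) + 404*(-56) = 1.
So 125*(181) ≡ 1 (mod 404); multiply by 2: y ≡ 362 (mod 404).
Smallest nonnegative: y = 362 mod 404 = 362.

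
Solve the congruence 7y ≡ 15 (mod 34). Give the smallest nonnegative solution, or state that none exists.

7

gcd(34, 7) = 1  (34 = 4×7 + 6, 7 = 1×6 + 1, 6 = 6×1).
1 divides 15, so solutions exist.
Back-substituting, 7×(5) + 34×(-1) = 1.
So 7×(5) ≡ 1 (mod 34); multiply by 15: y ≡ 75 (mod 34).
Smallest nonnegative: y = 75 mod 34 = 7.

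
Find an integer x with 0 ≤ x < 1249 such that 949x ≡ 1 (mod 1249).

gcd(1249, 949):
  1249 = 1·949 + 300
  949 = 3·300 + 49
  300 = 6·49 + 6
  49 = 8·6 + 1
  6 = 6·1
so gcd(1249, 949) = 1.
Back-substitute for Bézout coefficients:
  1 = 49 - 8·6
  ... = 949·(204) + 1249·(-155)
So 949·204 ≡ 1 (mod 1249), and 204 mod 1249 = 204.

204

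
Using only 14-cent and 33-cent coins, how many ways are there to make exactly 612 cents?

Need nonnegative integers with 14j + 33k = 612.
gcd(14, 33) = 1, and 14·(-7) + 33·(3) = 1.
So (j₀, k₀) = (-4284, 1836); general j = -4284 + 33t, k = 1836 - 14t.
j ≥ 0 ⇒ t ≥ 130; k ≥ 0 ⇒ t ≤ 131. That's 2 values of t.

2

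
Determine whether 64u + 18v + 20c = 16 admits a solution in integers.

yes

gcd(64, 18) = 2  (64 = 3×18 + 10, 18 = 1×10 + 8, 10 = 1×8 + 2, 8 = 4×2).
gcd(2, 20) = 2.
2 divides 16, so integer solutions exist.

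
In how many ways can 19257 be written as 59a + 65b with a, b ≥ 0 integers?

5

gcd(65, 59):
  65 = 1×59 + 6
  59 = 9×6 + 5
  6 = 1×5 + 1
  5 = 5×1
so gcd(65, 59) = 1.
Back-substitute for Bézout coefficients:
  1 = 6 - 1×5
  ... = 59×(-11) + 65×(10)
Scale by 19257: one solution is (-211827, 192570). Reduce a mod 65: (8, 289).
General: a = 8 + 65t, b = 289 - 59t.
a ≥ 0 ⇒ t ≥ 0; b ≥ 0 ⇒ t ≤ 4. So t ∈ [0, 4]: 5 solutions.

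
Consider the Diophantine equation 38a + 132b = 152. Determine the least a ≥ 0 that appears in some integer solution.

gcd(132, 38) = 2.
2 divides 152, so solutions exist.
By Bézout, 38×(7) + 132×(-2) = 2.
Scale by 152/2 = 76: (a₀, b₀) = (532, -152).
General solution: a = 532 + 66t, b = -152 - 19t for integer t.
a ≥ 0: smallest is 532 mod 66 = 4 (at t = -8), with b = 0.

4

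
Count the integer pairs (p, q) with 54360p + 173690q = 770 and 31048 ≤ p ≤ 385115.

21

gcd(173690, 54360) = 10  (173690 = 3*54360 + 10610, 54360 = 5*10610 + 1310, 10610 = 8*1310 + 130, 1310 = 10*130 + 10, 130 = 13*10).
Back-substituting, 54360*(1326) + 173690*(-415) = 10.
Scale by 77: particular solution (102102, -31955); reduce p mod 17369: (15257, -4775).
General solution: p = 15257 + 17369t, q = -4775 - 5436t for integer t.
31048 ≤ 15257 + 17369t ≤ 385115 gives t ∈ [1, 21], which is 21 values.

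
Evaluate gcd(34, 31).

gcd(34, 31):
  34 = 1·31 + 3
  31 = 10·3 + 1
  3 = 3·1
so gcd(34, 31) = 1.

1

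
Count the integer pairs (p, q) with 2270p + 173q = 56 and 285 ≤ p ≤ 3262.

gcd(2270, 173):
  2270 = 13*173 + 21
  173 = 8*21 + 5
  21 = 4*5 + 1
  5 = 5*1
so gcd(2270, 173) = 1.
Back-substitute for Bézout coefficients:
  1 = 21 - 4*5
  ... = 2270*(33) + 173*(-433)
Scale by 56: particular solution (1848, -24248); reduce p mod 173: (118, -1548).
General solution: p = 118 + 173t, q = -1548 - 2270t for integer t.
285 ≤ 118 + 173t ≤ 3262 gives t ∈ [1, 18], which is 18 values.

18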